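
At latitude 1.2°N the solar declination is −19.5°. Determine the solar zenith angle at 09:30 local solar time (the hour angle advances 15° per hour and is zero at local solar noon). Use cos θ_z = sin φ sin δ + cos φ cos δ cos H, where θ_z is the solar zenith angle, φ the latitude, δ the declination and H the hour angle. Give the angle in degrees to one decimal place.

42.2°

Hour angle H = 15° × (9.5 − 12) = -37.50°.
cos θ_z = sin(1.2°) sin(-19.5°) + cos(1.2°) cos(-19.5°) cos(-37.50°) = -0.0070 + 0.7477 = 0.7407.
θ_z = arccos(0.7407) = 42.21°.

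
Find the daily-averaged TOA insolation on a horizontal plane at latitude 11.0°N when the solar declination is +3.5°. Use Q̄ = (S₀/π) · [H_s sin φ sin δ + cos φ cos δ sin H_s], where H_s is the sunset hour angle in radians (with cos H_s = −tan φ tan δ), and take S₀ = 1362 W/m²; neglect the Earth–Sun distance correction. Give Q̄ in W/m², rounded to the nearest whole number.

cos H_s = −tan(11.0°) · tan(3.5°) = -0.0119, so H_s = arccos(-0.0119) = 90.68°. In radians, H_s = 1.5827.
H_s sin φ sin δ = 1.5827 × 0.1908 × 0.0610 = 0.0184.
cos φ cos δ sin H_s = 0.9816 × 0.9981 × 0.9999 = 0.9796.
Q̄ = (1362/π) × (0.0184 + 0.9796) = 433.54 × 0.9980 = 432.67 W/m².

433 W/m²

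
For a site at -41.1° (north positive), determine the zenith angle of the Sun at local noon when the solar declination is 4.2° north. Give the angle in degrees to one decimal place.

At local solar noon the hour angle is zero, so the zenith angle is |φ − δ| = |-41.1° − (4.2°)| = 45.3°.

45.3°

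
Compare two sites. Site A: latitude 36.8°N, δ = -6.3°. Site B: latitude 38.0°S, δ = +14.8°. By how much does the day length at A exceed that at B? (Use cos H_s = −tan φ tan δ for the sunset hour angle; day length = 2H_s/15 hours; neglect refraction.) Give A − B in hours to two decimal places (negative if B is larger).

+0.96 h

A: H_s = arccos(−tan 36.8° · tan -6.3°) = 85.26°, so 2H_s/15 = 11.3680 h.
B: H_s = arccos(−tan -38.0° · tan 14.8°) = 78.09°, so 2H_s/15 = 10.4120 h.
A − B = 11.3680 − 10.4120 = 0.9560 h.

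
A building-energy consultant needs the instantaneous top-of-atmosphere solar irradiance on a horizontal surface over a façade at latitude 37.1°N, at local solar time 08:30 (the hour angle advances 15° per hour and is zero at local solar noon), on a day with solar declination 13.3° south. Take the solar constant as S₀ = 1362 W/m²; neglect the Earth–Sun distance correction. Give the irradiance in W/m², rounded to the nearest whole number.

Hour angle H = 15° × (8.5 − 12) = -52.50°.
cos θ_z = sin φ sin δ + cos φ cos δ cos H = (0.6032)(-0.2300) + (0.7976)(0.9732)(0.6088) = 0.3338.
Top-of-atmosphere irradiance = S₀ cos θ_z = 1362 × 0.3338 = 454.64 W/m².

455 W/m²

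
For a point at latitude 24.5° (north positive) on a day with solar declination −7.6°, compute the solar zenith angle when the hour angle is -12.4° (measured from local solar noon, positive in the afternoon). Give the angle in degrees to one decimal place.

34.3°

cos θ_z = sin φ sin δ + cos φ cos δ cos H = (0.4147)(-0.1323) + (0.9100)(0.9912)(0.9767) = 0.8261.
θ_z = arccos(0.8261) = 34.30°.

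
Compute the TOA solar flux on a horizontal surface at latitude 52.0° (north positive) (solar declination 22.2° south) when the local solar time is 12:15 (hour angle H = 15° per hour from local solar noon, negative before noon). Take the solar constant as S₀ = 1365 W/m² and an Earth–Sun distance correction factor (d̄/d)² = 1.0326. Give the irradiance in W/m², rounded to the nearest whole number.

382 W/m²

Hour angle H = 15° × (12.25 − 12) = 3.75°.
cos θ_z = sin φ sin δ + cos φ cos δ cos H = (0.7880)(-0.3778) + (0.6157)(0.9259)(0.9979) = 0.2712.
Top-of-atmosphere irradiance = S₀ (d̄/d)² cos θ_z = 1365 × 1.0326 × 0.2712 = 382.26 W/m².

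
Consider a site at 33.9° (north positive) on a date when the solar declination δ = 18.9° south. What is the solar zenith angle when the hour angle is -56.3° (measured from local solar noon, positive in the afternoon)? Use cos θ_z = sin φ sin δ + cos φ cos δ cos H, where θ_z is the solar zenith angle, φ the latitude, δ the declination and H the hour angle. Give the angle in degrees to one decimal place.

cos θ_z = sin φ sin δ + cos φ cos δ cos H = (0.5577)(-0.3239) + (0.8300)(0.9461)(0.5548) = 0.2550.
θ_z = arccos(0.2550) = 75.23°.

75.2°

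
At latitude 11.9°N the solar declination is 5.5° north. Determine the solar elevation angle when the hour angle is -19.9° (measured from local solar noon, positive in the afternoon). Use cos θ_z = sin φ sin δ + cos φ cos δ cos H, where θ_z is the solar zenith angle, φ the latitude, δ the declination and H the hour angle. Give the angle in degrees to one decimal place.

69.3°

cos θ_z = sin(11.9°) sin(5.5°) + cos(11.9°) cos(5.5°) cos(-19.90°) = 0.0198 + 0.9158 = 0.9356.
θ_z = arccos(0.9356) = 20.67°, so the elevation is 90° − 20.67° = 69.33°.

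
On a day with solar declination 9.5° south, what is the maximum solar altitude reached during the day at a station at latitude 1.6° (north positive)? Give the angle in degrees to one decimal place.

78.9°

At local solar noon the hour angle is zero, so the elevation is 90° − |φ − δ| = 90° − |1.6° − (-9.5°)| = 90° − 11.1° = 78.9°.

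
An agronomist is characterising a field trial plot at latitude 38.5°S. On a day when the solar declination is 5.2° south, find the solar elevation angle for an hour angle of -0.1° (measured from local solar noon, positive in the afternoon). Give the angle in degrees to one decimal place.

With φ = -38.5°, δ = -5.2°, H = -0.10°: sin φ sin δ = 0.0564, cos φ cos δ cos H = 0.7794, so cos θ_z = 0.8358.
θ_z = arccos(0.8358) = 33.30°, so the elevation is 90° − 33.30° = 56.70°.

56.7°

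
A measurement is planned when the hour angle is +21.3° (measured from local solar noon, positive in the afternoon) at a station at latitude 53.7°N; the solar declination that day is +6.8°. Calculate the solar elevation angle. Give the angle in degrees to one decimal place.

With φ = 53.7°, δ = 6.8°, H = 21.30°: sin φ sin δ = 0.0954, cos φ cos δ cos H = 0.5477, so cos θ_z = 0.6431.
θ_z = arccos(0.6431) = 49.98°, so the elevation is 90° − 49.98° = 40.02°.

40.0°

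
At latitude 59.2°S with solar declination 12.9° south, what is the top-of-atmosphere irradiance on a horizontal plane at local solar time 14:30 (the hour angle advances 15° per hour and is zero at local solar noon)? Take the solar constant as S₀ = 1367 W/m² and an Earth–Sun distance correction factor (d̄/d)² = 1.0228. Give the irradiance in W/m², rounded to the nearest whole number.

Hour angle H = 15° × (14.5 − 12) = 37.50°.
With φ = -59.2°, δ = -12.9°, H = 37.50°: sin φ sin δ = 0.1918, cos φ cos δ cos H = 0.3960, so cos θ_z = 0.5878.
Top-of-atmosphere irradiance = S₀ (d̄/d)² cos θ_z = 1367 × 1.0228 × 0.5878 = 821.84 W/m².

822 W/m²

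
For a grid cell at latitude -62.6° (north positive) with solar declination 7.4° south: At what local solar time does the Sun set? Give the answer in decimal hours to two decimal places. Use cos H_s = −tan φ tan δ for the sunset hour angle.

18.97 h

cos H_s = −tan(-62.6°) · tan(-7.4°) = -0.2506, so H_s = arccos(-0.2506) = 104.51°.
Sunset is at 12 + H_s/15 = 12 + 6.967 = 18.967 h local solar time.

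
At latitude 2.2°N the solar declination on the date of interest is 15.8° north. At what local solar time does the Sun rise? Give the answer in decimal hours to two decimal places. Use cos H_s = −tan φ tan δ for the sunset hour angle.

The sunset hour angle satisfies cos H_s = −tan φ tan δ = -0.0109, giving H_s = 90.62°.
Sunrise is at 12 − H_s/15 = 12 − 6.041 = 5.959 h local solar time.

5.96 h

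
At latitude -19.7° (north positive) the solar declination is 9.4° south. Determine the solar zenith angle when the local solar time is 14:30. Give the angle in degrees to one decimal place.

37.6°

Hour angle H = 15° × (14.5 − 12) = 37.50°.
With φ = -19.7°, δ = -9.4°, H = 37.50°: sin φ sin δ = 0.0551, cos φ cos δ cos H = 0.7369, so cos θ_z = 0.7920.
θ_z = arccos(0.7920) = 37.63°.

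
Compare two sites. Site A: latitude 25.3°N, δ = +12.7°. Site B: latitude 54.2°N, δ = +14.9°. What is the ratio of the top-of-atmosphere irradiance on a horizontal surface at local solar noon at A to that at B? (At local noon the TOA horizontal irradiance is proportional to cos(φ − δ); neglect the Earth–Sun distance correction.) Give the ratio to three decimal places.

A: cos θ_z = cos(25.3° − (12.7°)) = 0.9759.
B: cos θ_z = cos(54.2° − (14.9°)) = 0.7738.
Ratio A/B = 0.9759 / 0.7738 = 1.2612.

1.261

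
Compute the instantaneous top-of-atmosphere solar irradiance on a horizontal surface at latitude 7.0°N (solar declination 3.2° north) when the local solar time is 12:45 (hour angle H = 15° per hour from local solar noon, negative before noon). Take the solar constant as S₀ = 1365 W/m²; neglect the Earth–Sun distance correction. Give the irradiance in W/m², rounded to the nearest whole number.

Hour angle H = 15° × (12.75 − 12) = 11.25°.
cos θ_z = sin(7.0°) sin(3.2°) + cos(7.0°) cos(3.2°) cos(11.25°) = 0.0068 + 0.9720 = 0.9788.
Top-of-atmosphere irradiance = S₀ cos θ_z = 1365 × 0.9788 = 1336.06 W/m².

1336 W/m²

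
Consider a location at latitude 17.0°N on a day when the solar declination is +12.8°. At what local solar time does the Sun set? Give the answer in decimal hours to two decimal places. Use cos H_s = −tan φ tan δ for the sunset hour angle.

18.27 h

−tan φ tan δ = −(0.3057)(0.2272) = -0.0695; H_s = arccos(-0.0695) = 93.99°.
Sunset is at 12 + H_s/15 = 12 + 6.266 = 18.266 h local solar time.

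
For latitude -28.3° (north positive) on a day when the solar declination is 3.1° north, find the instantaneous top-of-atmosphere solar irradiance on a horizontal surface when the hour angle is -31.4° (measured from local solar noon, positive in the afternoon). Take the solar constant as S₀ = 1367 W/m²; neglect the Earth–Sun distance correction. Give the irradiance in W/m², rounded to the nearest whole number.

With φ = -28.3°, δ = 3.1°, H = -31.40°: sin φ sin δ = -0.0256, cos φ cos δ cos H = 0.7504, so cos θ_z = 0.7248.
Top-of-atmosphere irradiance = S₀ cos θ_z = 1367 × 0.7248 = 990.80 W/m².

991 W/m²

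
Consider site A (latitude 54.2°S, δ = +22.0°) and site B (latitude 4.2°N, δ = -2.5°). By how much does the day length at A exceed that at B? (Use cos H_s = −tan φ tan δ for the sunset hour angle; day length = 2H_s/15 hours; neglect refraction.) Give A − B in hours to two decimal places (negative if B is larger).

A: H_s = arccos(−tan -54.2° · tan 22.0°) = 55.93°, so 2H_s/15 = 7.4573 h.
B: H_s = arccos(−tan 4.2° · tan -2.5°) = 89.82°, so 2H_s/15 = 11.9760 h.
A − B = 7.4573 − 11.9760 = -4.5187 h.

-4.52 h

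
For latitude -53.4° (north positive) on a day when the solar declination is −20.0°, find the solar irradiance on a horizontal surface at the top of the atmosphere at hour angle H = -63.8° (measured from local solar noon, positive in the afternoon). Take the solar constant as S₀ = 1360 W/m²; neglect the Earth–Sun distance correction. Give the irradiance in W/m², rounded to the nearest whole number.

cos θ_z = sin φ sin δ + cos φ cos δ cos H = (-0.8028)(-0.3420) + (0.5962)(0.9397)(0.4415) = 0.5219.
Top-of-atmosphere irradiance = S₀ cos θ_z = 1360 × 0.5219 = 709.78 W/m².

710 W/m²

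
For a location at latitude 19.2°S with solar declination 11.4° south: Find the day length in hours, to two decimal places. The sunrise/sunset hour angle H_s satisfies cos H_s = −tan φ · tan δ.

12.54 hours

The sunset hour angle satisfies cos H_s = −tan φ tan δ = -0.0702, giving H_s = 94.03°.
Day length = 2 H_s / 15° h⁻¹ = 188.06° / 15 = 12.537 h.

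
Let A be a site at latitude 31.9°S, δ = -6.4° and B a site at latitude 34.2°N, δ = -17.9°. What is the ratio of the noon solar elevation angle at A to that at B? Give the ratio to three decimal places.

A: 90° − |-31.9 − (-6.4)| = 64.50°.
B: 90° − |34.2 − (-17.9)| = 37.90°.
Ratio A/B = 64.5000 / 37.9000 = 1.7018.

1.702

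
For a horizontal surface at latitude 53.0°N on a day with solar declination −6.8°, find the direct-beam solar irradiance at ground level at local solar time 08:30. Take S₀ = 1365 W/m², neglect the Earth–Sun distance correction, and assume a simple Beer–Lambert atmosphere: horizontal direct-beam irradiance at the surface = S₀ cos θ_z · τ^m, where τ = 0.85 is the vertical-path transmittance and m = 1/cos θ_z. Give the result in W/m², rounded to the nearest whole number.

Hour angle H = 15° × (8.5 − 12) = -52.50°.
With φ = 53.0°, δ = -6.8°, H = -52.50°: sin φ sin δ = -0.0946, cos φ cos δ cos H = 0.3638, so cos θ_z = 0.2692.
Air mass m = 1/cos θ_z = 1/0.2692 = 3.715; τ^m = 0.85^3.715 = 0.5468.
Surface direct beam = 1365 × 0.2692 × 0.5468 = 200.93 W/m².

201 W/m²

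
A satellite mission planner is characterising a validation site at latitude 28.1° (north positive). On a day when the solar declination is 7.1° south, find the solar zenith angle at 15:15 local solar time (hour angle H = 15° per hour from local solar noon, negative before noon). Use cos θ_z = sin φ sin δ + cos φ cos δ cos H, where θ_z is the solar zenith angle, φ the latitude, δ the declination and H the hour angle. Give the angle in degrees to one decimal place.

Hour angle H = 15° × (15.25 − 12) = 48.75°.
cos θ_z = sin φ sin δ + cos φ cos δ cos H = (0.4710)(-0.1236) + (0.8821)(0.9923)(0.6593) = 0.5189.
θ_z = arccos(0.5189) = 58.74°.

58.7°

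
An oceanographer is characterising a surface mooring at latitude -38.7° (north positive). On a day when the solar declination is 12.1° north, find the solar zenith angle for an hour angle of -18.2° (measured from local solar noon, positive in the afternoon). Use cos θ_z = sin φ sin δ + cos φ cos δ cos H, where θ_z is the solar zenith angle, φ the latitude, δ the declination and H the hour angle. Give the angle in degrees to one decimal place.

cos θ_z = sin φ sin δ + cos φ cos δ cos H = (-0.6252)(0.2096) + (0.7804)(0.9778)(0.9500) = 0.5939.
θ_z = arccos(0.5939) = 53.57°.

53.6°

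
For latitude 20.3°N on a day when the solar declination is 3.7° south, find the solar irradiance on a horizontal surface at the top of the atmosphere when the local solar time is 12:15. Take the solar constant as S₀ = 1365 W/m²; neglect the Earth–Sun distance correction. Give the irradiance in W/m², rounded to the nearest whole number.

Hour angle H = 15° × (12.25 − 12) = 3.75°.
cos θ_z = sin(20.3°) sin(-3.7°) + cos(20.3°) cos(-3.7°) cos(3.75°) = -0.0224 + 0.9339 = 0.9115.
Top-of-atmosphere irradiance = S₀ cos θ_z = 1365 × 0.9115 = 1244.20 W/m².

1244 W/m²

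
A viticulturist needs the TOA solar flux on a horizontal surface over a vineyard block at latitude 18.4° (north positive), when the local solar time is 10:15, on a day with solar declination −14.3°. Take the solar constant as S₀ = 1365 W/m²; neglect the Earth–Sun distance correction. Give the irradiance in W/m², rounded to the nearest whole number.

Hour angle H = 15° × (10.25 − 12) = -26.25°.
cos θ_z = sin φ sin δ + cos φ cos δ cos H = (0.3156)(-0.2470) + (0.9489)(0.9690)(0.8969) = 0.7467.
Top-of-atmosphere irradiance = S₀ cos θ_z = 1365 × 0.7467 = 1019.25 W/m².

1019 W/m²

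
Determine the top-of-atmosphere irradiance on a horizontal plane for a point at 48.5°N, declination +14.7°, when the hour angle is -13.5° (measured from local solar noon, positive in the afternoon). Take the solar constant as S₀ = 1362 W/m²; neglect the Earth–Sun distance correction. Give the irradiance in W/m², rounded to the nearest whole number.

1108 W/m²

cos θ_z = sin(48.5°) sin(14.7°) + cos(48.5°) cos(14.7°) cos(-13.50°) = 0.1901 + 0.6232 = 0.8133.
Top-of-atmosphere irradiance = S₀ cos θ_z = 1362 × 0.8133 = 1107.71 W/m².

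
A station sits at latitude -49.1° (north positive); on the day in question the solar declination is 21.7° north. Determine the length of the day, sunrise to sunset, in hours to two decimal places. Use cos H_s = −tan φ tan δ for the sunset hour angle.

8.35 hours

cos H_s = −tan(-49.1°) · tan(21.7°) = 0.4594, so H_s = arccos(0.4594) = 62.65°.
Day length = 2 H_s / 15° h⁻¹ = 125.30° / 15 = 8.353 h.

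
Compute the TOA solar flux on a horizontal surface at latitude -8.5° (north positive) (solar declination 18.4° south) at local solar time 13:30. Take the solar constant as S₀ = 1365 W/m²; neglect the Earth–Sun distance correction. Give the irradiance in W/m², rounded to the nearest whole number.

1247 W/m²

Hour angle H = 15° × (13.5 − 12) = 22.50°.
cos θ_z = sin φ sin δ + cos φ cos δ cos H = (-0.1478)(-0.3156) + (0.9890)(0.9489)(0.9239) = 0.9137.
Top-of-atmosphere irradiance = S₀ cos θ_z = 1365 × 0.9137 = 1247.20 W/m².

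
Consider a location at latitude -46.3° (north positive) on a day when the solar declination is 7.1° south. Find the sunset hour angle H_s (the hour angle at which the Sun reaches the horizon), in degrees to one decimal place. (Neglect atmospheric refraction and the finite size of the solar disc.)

cos H_s = −tan(-46.3°) · tan(-7.1°) = -0.1303, so H_s = arccos(-0.1303) = 97.49°.

97.5°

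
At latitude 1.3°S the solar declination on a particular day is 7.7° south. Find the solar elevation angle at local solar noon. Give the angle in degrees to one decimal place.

At local solar noon the hour angle is zero, so the elevation is 90° − |φ − δ| = 90° − |-1.3° − (-7.7°)| = 90° − 6.4° = 83.6°.

83.6°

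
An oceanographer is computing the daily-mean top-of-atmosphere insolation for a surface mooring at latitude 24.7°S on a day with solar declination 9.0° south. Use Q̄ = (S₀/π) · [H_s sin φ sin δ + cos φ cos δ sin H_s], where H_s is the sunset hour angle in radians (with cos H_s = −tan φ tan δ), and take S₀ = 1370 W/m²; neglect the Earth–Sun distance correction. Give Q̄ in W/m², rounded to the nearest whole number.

−tan φ tan δ = −(-0.4599)(-0.1584) = -0.0728; H_s = arccos(-0.0728) = 94.17°. In radians, H_s = 1.6436.
H_s sin φ sin δ = 1.6436 × -0.4179 × -0.1564 = 0.1074.
cos φ cos δ sin H_s = 0.9085 × 0.9877 × 0.9974 = 0.8950.
Q̄ = (1370/π) × (0.1074 + 0.8950) = 436.08 × 1.0024 = 437.13 W/m².

437 W/m²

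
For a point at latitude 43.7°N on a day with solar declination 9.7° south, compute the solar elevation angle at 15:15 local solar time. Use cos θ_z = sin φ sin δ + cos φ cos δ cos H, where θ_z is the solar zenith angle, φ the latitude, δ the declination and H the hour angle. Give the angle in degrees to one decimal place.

20.7°

Hour angle H = 15° × (15.25 − 12) = 48.75°.
With φ = 43.7°, δ = -9.7°, H = 48.75°: sin φ sin δ = -0.1164, cos φ cos δ cos H = 0.4699, so cos θ_z = 0.3535.
θ_z = arccos(0.3535) = 69.30°, so the elevation is 90° − 69.30° = 20.70°.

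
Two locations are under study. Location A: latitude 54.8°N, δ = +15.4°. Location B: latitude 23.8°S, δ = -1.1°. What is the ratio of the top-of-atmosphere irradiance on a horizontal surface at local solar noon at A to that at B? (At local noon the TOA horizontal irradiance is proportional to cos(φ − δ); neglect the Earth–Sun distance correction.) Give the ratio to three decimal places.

0.838

A: cos θ_z = cos(54.8° − (15.4°)) = 0.7727.
B: cos θ_z = cos(-23.8° − (-1.1°)) = 0.9225.
Ratio A/B = 0.7727 / 0.9225 = 0.8376.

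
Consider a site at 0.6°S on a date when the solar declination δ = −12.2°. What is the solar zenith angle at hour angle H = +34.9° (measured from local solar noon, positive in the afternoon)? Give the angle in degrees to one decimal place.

36.5°

cos θ_z = sin(-0.6°) sin(-12.2°) + cos(-0.6°) cos(-12.2°) cos(34.90°) = 0.0022 + 0.8016 = 0.8038.
θ_z = arccos(0.8038) = 36.51°.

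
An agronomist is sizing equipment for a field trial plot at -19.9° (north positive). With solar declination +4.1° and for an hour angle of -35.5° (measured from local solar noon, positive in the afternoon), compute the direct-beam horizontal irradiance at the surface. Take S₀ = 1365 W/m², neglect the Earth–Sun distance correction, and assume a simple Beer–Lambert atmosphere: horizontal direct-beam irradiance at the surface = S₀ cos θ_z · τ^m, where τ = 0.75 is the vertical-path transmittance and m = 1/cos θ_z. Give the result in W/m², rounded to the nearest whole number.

684 W/m²

cos θ_z = sin(-19.9°) sin(4.1°) + cos(-19.9°) cos(4.1°) cos(-35.50°) = -0.0243 + 0.7635 = 0.7392.
Air mass m = 1/cos θ_z = 1/0.7392 = 1.353; τ^m = 0.75^1.353 = 0.6776.
Surface direct beam = 1365 × 0.7392 × 0.6776 = 683.70 W/m².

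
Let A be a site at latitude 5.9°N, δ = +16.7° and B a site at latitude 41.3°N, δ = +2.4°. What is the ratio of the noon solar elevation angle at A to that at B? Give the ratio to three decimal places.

A: 90° − |5.9 − (16.7)| = 79.20°.
B: 90° − |41.3 − (2.4)| = 51.10°.
Ratio A/B = 79.2000 / 51.1000 = 1.5499.

1.550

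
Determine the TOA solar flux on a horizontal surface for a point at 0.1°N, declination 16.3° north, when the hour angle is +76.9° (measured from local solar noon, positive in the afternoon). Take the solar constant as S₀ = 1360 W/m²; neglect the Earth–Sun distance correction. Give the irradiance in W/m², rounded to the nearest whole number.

cos θ_z = sin φ sin δ + cos φ cos δ cos H = (0.0017)(0.2807) + (1.0000)(0.9598)(0.2267) = 0.2181.
Top-of-atmosphere irradiance = S₀ cos θ_z = 1360 × 0.2181 = 296.62 W/m².

297 W/m²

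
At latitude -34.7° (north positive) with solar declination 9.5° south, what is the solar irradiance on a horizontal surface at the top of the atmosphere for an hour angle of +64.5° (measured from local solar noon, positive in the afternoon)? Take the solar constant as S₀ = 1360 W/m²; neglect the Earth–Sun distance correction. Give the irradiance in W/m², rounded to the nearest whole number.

cos θ_z = sin(-34.7°) sin(-9.5°) + cos(-34.7°) cos(-9.5°) cos(64.50°) = 0.0940 + 0.3491 = 0.4431.
Top-of-atmosphere irradiance = S₀ cos θ_z = 1360 × 0.4431 = 602.62 W/m².

603 W/m²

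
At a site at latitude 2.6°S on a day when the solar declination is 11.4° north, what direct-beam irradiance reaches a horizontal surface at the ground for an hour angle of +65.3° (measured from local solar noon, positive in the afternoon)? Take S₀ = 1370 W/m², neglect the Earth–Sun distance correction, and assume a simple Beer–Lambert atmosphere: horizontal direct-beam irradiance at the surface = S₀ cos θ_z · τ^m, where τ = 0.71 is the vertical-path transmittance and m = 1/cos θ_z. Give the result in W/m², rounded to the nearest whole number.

233 W/m²

cos θ_z = sin φ sin δ + cos φ cos δ cos H = (-0.0454)(0.1977) + (0.9990)(0.9803)(0.4179) = 0.4003.
Air mass m = 1/cos θ_z = 1/0.4003 = 2.498; τ^m = 0.71^2.498 = 0.4251.
Surface direct beam = 1370 × 0.4003 × 0.4251 = 233.13 W/m².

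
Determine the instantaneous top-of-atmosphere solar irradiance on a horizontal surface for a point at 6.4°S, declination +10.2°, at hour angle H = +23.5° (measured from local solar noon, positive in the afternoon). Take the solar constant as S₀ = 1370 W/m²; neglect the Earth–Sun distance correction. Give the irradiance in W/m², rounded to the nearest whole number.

1202 W/m²

cos θ_z = sin φ sin δ + cos φ cos δ cos H = (-0.1115)(0.1771) + (0.9938)(0.9842)(0.9171) = 0.8773.
Top-of-atmosphere irradiance = S₀ cos θ_z = 1370 × 0.8773 = 1201.90 W/m².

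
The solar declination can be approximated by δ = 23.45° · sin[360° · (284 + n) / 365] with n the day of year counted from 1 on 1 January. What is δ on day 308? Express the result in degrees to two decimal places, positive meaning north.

-16.26°

360 × (284 + 308) / 365 = 583.890°; sin(583.890°) = -0.6933.
δ = 23.45 × -0.6933 = -16.258° ≈ -16.26°.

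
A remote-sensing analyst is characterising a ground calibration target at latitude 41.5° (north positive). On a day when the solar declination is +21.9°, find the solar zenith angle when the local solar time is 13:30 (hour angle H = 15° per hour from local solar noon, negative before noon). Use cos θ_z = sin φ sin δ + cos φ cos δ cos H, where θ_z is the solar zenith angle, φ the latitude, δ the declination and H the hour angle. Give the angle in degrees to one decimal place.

27.2°

Hour angle H = 15° × (13.5 − 12) = 22.50°.
cos θ_z = sin(41.5°) sin(21.9°) + cos(41.5°) cos(21.9°) cos(22.50°) = 0.2471 + 0.6420 = 0.8891.
θ_z = arccos(0.8891) = 27.24°.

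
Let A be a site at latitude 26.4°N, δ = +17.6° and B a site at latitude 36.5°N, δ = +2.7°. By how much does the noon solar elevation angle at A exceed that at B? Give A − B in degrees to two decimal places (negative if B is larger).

+25.00°

A: 90° − |26.4 − (17.6)| = 81.20°.
B: 90° − |36.5 − (2.7)| = 56.20°.
A − B = 81.20 − 56.20 = 25.00°.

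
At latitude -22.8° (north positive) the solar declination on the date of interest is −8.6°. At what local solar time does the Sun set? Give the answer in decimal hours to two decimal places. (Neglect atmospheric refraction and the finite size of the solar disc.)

cos H_s = −tan(-22.8°) · tan(-8.6°) = -0.0636, so H_s = arccos(-0.0636) = 93.65°.
Sunset is at 12 + H_s/15 = 12 + 6.243 = 18.243 h local solar time.

18.24 h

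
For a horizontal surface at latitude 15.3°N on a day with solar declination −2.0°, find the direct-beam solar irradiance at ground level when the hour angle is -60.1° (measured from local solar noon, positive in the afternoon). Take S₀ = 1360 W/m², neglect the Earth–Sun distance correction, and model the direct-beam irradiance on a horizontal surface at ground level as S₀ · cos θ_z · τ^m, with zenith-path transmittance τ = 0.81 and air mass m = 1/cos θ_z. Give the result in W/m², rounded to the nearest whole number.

410 W/m²

cos θ_z = sin(15.3°) sin(-2.0°) + cos(15.3°) cos(-2.0°) cos(-60.10°) = -0.0092 + 0.4805 = 0.4713.
Air mass m = 1/cos θ_z = 1/0.4713 = 2.122; τ^m = 0.81^2.122 = 0.6394.
Surface direct beam = 1360 × 0.4713 × 0.6394 = 409.83 W/m².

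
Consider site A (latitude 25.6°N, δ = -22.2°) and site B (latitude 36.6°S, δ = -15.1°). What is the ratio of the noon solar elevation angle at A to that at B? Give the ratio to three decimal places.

A: 90° − |25.6 − (-22.2)| = 42.20°.
B: 90° − |-36.6 − (-15.1)| = 68.50°.
Ratio A/B = 42.2000 / 68.5000 = 0.6161.

0.616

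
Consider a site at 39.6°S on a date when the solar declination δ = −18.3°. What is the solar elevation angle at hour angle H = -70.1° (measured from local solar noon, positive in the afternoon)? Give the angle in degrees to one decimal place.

cos θ_z = sin(-39.6°) sin(-18.3°) + cos(-39.6°) cos(-18.3°) cos(-70.10°) = 0.2001 + 0.2490 = 0.4491.
θ_z = arccos(0.4491) = 63.31°, so the elevation is 90° − 63.31° = 26.69°.

26.7°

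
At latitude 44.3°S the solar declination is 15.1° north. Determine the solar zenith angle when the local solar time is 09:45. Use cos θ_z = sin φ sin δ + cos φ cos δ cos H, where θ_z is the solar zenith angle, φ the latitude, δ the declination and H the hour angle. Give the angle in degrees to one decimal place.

Hour angle H = 15° × (9.75 − 12) = -33.75°.
cos θ_z = sin(-44.3°) sin(15.1°) + cos(-44.3°) cos(15.1°) cos(-33.75°) = -0.1819 + 0.5745 = 0.3926.
θ_z = arccos(0.3926) = 66.88°.

66.9°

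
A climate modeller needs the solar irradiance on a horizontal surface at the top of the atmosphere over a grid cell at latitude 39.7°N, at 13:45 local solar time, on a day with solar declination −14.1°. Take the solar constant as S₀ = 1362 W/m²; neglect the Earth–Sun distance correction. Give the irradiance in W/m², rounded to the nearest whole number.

Hour angle H = 15° × (13.75 − 12) = 26.25°.
cos θ_z = sin φ sin δ + cos φ cos δ cos H = (0.6388)(-0.2436) + (0.7694)(0.9699)(0.8969) = 0.5137.
Top-of-atmosphere irradiance = S₀ cos θ_z = 1362 × 0.5137 = 699.66 W/m².

700 W/m²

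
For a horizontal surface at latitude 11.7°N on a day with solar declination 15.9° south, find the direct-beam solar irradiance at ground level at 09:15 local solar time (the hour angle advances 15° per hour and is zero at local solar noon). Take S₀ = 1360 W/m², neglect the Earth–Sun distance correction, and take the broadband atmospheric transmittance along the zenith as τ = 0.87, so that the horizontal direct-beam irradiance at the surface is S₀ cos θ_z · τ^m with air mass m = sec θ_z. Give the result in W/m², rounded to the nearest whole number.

Hour angle H = 15° × (9.25 − 12) = -41.25°.
With φ = 11.7°, δ = -15.9°, H = -41.25°: sin φ sin δ = -0.0556, cos φ cos δ cos H = 0.7081, so cos θ_z = 0.6525.
Air mass m = 1/cos θ_z = 1/0.6525 = 1.533; τ^m = 0.87^1.533 = 0.8078.
Surface direct beam = 1360 × 0.6525 × 0.8078 = 716.84 W/m².

717 W/m²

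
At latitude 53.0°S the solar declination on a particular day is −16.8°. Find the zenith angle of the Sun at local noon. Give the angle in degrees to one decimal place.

36.2°

At local solar noon the hour angle is zero, so the zenith angle is |φ − δ| = |-53.0° − (-16.8°)| = 36.2°.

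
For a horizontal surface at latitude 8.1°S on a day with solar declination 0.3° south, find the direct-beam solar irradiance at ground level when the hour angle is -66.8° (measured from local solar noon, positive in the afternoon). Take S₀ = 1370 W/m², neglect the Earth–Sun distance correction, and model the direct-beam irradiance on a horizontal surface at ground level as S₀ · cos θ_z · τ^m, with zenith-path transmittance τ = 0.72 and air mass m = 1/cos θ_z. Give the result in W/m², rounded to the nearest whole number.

231 W/m²

With φ = -8.1°, δ = -0.3°, H = -66.80°: sin φ sin δ = 0.0007, cos φ cos δ cos H = 0.3900, so cos θ_z = 0.3907.
Air mass m = 1/cos θ_z = 1/0.3907 = 2.560; τ^m = 0.72^2.560 = 0.4313.
Surface direct beam = 1370 × 0.3907 × 0.4313 = 230.86 W/m².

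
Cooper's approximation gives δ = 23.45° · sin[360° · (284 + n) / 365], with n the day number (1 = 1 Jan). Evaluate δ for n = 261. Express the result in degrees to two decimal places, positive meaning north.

360 × (284 + 261) / 365 = 537.534°; sin(537.534°) = 0.0430.
δ = 23.45 × 0.0430 = 1.008° ≈ +1.01°.

+1.01°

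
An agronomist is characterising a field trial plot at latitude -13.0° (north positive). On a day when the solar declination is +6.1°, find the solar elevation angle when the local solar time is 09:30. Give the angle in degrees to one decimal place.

Hour angle H = 15° × (9.5 − 12) = -37.50°.
cos θ_z = sin φ sin δ + cos φ cos δ cos H = (-0.2250)(0.1063) + (0.9744)(0.9943)(0.7934) = 0.7448.
θ_z = arccos(0.7448) = 41.86°, so the elevation is 90° − 41.86° = 48.14°.

48.1°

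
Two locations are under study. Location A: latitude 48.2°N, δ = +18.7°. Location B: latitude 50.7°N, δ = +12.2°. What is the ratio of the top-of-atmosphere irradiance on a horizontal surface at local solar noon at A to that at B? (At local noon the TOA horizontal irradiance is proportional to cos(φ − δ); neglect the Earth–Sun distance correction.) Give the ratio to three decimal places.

1.112

A: cos θ_z = cos(48.2° − (18.7°)) = 0.8704.
B: cos θ_z = cos(50.7° − (12.2°)) = 0.7826.
Ratio A/B = 0.8704 / 0.7826 = 1.1122.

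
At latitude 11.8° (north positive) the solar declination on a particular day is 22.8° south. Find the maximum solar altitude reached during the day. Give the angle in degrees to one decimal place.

At local solar noon the hour angle is zero, so the elevation is 90° − |φ − δ| = 90° − |11.8° − (-22.8°)| = 90° − 34.6° = 55.4°.

55.4°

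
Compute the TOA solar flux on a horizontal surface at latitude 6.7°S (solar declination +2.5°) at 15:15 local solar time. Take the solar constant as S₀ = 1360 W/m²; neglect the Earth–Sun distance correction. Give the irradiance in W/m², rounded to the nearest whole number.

883 W/m²

Hour angle H = 15° × (15.25 − 12) = 48.75°.
cos θ_z = sin(-6.7°) sin(2.5°) + cos(-6.7°) cos(2.5°) cos(48.75°) = -0.0051 + 0.6542 = 0.6491.
Top-of-atmosphere irradiance = S₀ cos θ_z = 1360 × 0.6491 = 882.78 W/m².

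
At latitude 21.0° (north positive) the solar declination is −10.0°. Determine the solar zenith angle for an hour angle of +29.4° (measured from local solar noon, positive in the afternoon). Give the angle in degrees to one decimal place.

cos θ_z = sin(21.0°) sin(-10.0°) + cos(21.0°) cos(-10.0°) cos(29.40°) = -0.0622 + 0.8010 = 0.7388.
θ_z = arccos(0.7388) = 42.37°.

42.4°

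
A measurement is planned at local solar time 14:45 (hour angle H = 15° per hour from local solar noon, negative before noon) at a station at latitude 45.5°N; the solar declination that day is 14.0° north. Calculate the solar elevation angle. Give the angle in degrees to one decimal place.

43.1°

Hour angle H = 15° × (14.75 − 12) = 41.25°.
cos θ_z = sin φ sin δ + cos φ cos δ cos H = (0.7133)(0.2419) + (0.7009)(0.9703)(0.7518) = 0.6838.
θ_z = arccos(0.6838) = 46.86°, so the elevation is 90° − 46.86° = 43.14°.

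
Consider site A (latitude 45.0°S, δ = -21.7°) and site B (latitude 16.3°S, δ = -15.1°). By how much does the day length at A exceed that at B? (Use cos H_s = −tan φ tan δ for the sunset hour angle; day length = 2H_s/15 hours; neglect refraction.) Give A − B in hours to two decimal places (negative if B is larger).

A: H_s = arccos(−tan -45.0° · tan -21.7°) = 113.45°, so 2H_s/15 = 15.1267 h.
B: H_s = arccos(−tan -16.3° · tan -15.1°) = 94.53°, so 2H_s/15 = 12.6040 h.
A − B = 15.1267 − 12.6040 = 2.5227 h.

+2.52 h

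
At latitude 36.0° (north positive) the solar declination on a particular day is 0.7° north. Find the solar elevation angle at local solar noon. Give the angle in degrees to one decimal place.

54.7°

At local solar noon the hour angle is zero, so the elevation is 90° − |φ − δ| = 90° − |36.0° − (0.7°)| = 90° − 35.3° = 54.7°.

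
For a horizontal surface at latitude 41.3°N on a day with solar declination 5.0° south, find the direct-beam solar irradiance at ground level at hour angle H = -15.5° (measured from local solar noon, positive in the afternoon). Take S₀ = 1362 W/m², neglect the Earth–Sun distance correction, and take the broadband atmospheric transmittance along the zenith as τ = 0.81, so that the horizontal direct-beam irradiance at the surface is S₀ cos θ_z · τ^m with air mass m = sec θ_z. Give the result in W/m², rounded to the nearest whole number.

658 W/m²

With φ = 41.3°, δ = -5.0°, H = -15.50°: sin φ sin δ = -0.0575, cos φ cos δ cos H = 0.7212, so cos θ_z = 0.6637.
Air mass m = 1/cos θ_z = 1/0.6637 = 1.507; τ^m = 0.81^1.507 = 0.7279.
Surface direct beam = 1362 × 0.6637 × 0.7279 = 657.99 W/m².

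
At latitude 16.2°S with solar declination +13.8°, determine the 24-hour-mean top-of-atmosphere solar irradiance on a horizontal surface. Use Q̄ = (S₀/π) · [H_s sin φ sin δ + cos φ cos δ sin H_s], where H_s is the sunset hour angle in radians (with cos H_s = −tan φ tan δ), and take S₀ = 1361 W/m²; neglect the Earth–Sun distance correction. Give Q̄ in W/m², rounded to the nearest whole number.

cos H_s = −tan(-16.2°) · tan(13.8°) = 0.0714, so H_s = arccos(0.0714) = 85.91°. In radians, H_s = 1.4994.
H_s sin φ sin δ = 1.4994 × -0.2790 × 0.2385 = -0.0998.
cos φ cos δ sin H_s = 0.9603 × 0.9711 × 0.9975 = 0.9302.
Q̄ = (1361/π) × (-0.0998 + 0.9302) = 433.22 × 0.8304 = 359.75 W/m².

360 W/m²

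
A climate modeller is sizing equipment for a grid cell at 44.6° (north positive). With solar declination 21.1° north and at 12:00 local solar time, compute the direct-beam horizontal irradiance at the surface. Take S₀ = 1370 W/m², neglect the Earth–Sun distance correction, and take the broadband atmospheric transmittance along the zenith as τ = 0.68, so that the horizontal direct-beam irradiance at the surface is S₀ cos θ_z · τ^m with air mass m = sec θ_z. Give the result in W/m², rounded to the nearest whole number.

Hour angle H = 15° × (12 − 12) = 0.00°.
cos θ_z = sin φ sin δ + cos φ cos δ cos H = (0.7022)(0.3600) + (0.7120)(0.9330)(1.0000) = 0.9171.
Air mass m = 1/cos θ_z = 1/0.9171 = 1.090; τ^m = 0.68^1.090 = 0.6568.
Surface direct beam = 1370 × 0.9171 × 0.6568 = 825.22 W/m².

825 W/m²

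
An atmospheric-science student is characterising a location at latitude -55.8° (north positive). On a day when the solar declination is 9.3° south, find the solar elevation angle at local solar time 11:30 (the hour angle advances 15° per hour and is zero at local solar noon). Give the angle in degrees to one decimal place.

Hour angle H = 15° × (11.5 − 12) = -7.50°.
cos θ_z = sin(-55.8°) sin(-9.3°) + cos(-55.8°) cos(-9.3°) cos(-7.50°) = 0.1337 + 0.5499 = 0.6836.
θ_z = arccos(0.6836) = 46.87°, so the elevation is 90° − 46.87° = 43.13°.

43.1°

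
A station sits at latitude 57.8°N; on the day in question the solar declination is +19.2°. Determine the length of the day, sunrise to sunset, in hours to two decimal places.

16.48 hours

The sunset hour angle satisfies cos H_s = −tan φ tan δ = -0.5530, giving H_s = 123.57°.
Day length = 2 H_s / 15° h⁻¹ = 247.14° / 15 = 16.476 h.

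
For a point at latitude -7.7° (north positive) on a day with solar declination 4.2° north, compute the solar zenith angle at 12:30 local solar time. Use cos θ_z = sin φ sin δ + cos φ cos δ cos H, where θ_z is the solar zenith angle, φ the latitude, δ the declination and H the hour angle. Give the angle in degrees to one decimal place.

14.1°

Hour angle H = 15° × (12.5 − 12) = 7.50°.
cos θ_z = sin φ sin δ + cos φ cos δ cos H = (-0.1340)(0.0732) + (0.9910)(0.9973)(0.9914) = 0.9700.
θ_z = arccos(0.9700) = 14.07°.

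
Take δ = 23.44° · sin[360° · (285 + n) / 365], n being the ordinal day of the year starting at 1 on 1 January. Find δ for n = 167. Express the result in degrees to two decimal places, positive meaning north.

+23.38°

360 × (285 + 167) / 365 = 445.808°; sin(445.808°) = 0.9973.
δ = 23.44 × 0.9973 = 23.377° ≈ +23.38°.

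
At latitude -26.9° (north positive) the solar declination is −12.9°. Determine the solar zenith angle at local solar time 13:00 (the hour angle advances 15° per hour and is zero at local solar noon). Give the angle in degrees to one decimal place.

19.8°

Hour angle H = 15° × (13 − 12) = 15.00°.
With φ = -26.9°, δ = -12.9°, H = 15.00°: sin φ sin δ = 0.1010, cos φ cos δ cos H = 0.8397, so cos θ_z = 0.9407.
θ_z = arccos(0.9407) = 19.83°.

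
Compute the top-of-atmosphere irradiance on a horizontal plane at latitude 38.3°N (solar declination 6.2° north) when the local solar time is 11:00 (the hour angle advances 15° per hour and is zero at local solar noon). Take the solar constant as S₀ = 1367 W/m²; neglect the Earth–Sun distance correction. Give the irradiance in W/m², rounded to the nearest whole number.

Hour angle H = 15° × (11 − 12) = -15.00°.
With φ = 38.3°, δ = 6.2°, H = -15.00°: sin φ sin δ = 0.0669, cos φ cos δ cos H = 0.7536, so cos θ_z = 0.8205.
Top-of-atmosphere irradiance = S₀ cos θ_z = 1367 × 0.8205 = 1121.62 W/m².

1122 W/m²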